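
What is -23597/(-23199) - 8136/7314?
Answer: -2693101/28279581 ≈ -0.095231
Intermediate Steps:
-23597/(-23199) - 8136/7314 = -23597*(-1/23199) - 8136*1/7314 = 23597/23199 - 1356/1219 = -2693101/28279581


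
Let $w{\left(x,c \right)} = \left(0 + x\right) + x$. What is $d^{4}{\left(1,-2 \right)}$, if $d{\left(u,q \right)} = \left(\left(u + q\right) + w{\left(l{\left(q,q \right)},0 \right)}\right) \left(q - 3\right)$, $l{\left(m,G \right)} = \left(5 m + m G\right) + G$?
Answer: $52200625$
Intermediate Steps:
$l{\left(m,G \right)} = G + 5 m + G m$ ($l{\left(m,G \right)} = \left(5 m + G m\right) + G = G + 5 m + G m$)
$w{\left(x,c \right)} = 2 x$ ($w{\left(x,c \right)} = x + x = 2 x$)
$d{\left(u,q \right)} = \left(-3 + q\right) \left(u + 2 q^{2} + 13 q\right)$ ($d{\left(u,q \right)} = \left(\left(u + q\right) + 2 \left(q + 5 q + q q\right)\right) \left(q - 3\right) = \left(\left(q + u\right) + 2 \left(q + 5 q + q^{2}\right)\right) \left(-3 + q\right) = \left(\left(q + u\right) + 2 \left(q^{2} + 6 q\right)\right) \left(-3 + q\right) = \left(\left(q + u\right) + \left(2 q^{2} + 12 q\right)\right) \left(-3 + q\right) = \left(u + 2 q^{2} + 13 q\right) \left(-3 + q\right) = \left(-3 + q\right) \left(u + 2 q^{2} + 13 q\right)$)
$d^{4}{\left(1,-2 \right)} = \left(\left(-39\right) \left(-2\right) - 3 + 2 \left(-2\right)^{3} + 7 \left(-2\right)^{2} - 2\right)^{4} = \left(78 - 3 + 2 \left(-8\right) + 7 \cdot 4 - 2\right)^{4} = \left(78 - 3 - 16 + 28 - 2\right)^{4} = 85^{4} = 52200625$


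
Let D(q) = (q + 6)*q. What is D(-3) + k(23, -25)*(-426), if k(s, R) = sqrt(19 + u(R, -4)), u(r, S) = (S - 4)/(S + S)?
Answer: -9 - 852*sqrt(5) ≈ -1914.1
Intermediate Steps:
u(r, S) = (-4 + S)/(2*S) (u(r, S) = (-4 + S)/((2*S)) = (-4 + S)*(1/(2*S)) = (-4 + S)/(2*S))
D(q) = q*(6 + q) (D(q) = (6 + q)*q = q*(6 + q))
k(s, R) = 2*sqrt(5) (k(s, R) = sqrt(19 + (1/2)*(-4 - 4)/(-4)) = sqrt(19 + (1/2)*(-1/4)*(-8)) = sqrt(19 + 1) = sqrt(20) = 2*sqrt(5))
D(-3) + k(23, -25)*(-426) = -3*(6 - 3) + (2*sqrt(5))*(-426) = -3*3 - 852*sqrt(5) = -9 - 852*sqrt(5)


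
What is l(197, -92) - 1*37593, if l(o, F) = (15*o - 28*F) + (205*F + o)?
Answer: -50725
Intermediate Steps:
l(o, F) = 16*o + 177*F (l(o, F) = (-28*F + 15*o) + (o + 205*F) = 16*o + 177*F)
l(197, -92) - 1*37593 = (16*197 + 177*(-92)) - 1*37593 = (3152 - 16284) - 37593 = -13132 - 37593 = -50725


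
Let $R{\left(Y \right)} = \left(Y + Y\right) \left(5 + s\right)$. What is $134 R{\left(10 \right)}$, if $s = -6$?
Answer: $-2680$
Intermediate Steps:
$R{\left(Y \right)} = - 2 Y$ ($R{\left(Y \right)} = \left(Y + Y\right) \left(5 - 6\right) = 2 Y \left(-1\right) = - 2 Y$)
$134 R{\left(10 \right)} = 134 \left(\left(-2\right) 10\right) = 134 \left(-20\right) = -2680$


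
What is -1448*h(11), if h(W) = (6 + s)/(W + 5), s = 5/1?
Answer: -1991/2 ≈ -995.50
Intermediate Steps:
s = 5 (s = 5*1 = 5)
h(W) = 11/(5 + W) (h(W) = (6 + 5)/(W + 5) = 11/(5 + W))
-1448*h(11) = -15928/(5 + 11) = -15928/16 = -1448*11/16 = -1991/2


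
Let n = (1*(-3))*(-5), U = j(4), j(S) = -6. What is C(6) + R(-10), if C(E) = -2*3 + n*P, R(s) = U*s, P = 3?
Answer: 99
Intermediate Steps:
U = -6
R(s) = -6*s
n = 15 (n = -3*(-5) = 15)
C(E) = 39 (C(E) = -2*3 + 15*3 = -6 + 45 = 39)
C(6) + R(-10) = 39 - 6*(-10) = 39 + 60 = 99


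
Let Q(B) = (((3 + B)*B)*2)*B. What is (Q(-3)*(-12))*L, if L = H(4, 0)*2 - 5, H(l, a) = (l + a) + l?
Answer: 0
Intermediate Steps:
H(l, a) = a + 2*l (H(l, a) = (a + l) + l = a + 2*l)
L = 11 (L = (0 + 2*4)*2 - 5 = (0 + 8)*2 - 5 = 8*2 - 5 = 16 - 5 = 11)
Q(B) = 2*B²*(3 + B) (Q(B) = ((B*(3 + B))*2)*B = (2*B*(3 + B))*B = 2*B²*(3 + B))
(Q(-3)*(-12))*L = ((2*(-3)²*(3 - 3))*(-12))*11 = ((2*9*0)*(-12))*11 = (0*(-12))*11 = 0*11 = 0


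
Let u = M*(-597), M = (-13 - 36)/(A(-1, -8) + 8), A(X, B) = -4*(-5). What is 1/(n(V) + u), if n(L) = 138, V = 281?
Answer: 4/4731 ≈ 0.00084549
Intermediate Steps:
A(X, B) = 20
M = -7/4 (M = (-13 - 36)/(20 + 8) = -49/28 = -49*1/28 = -7/4 ≈ -1.7500)
u = 4179/4 (u = -7/4*(-597) = 4179/4 ≈ 1044.8)
1/(n(V) + u) = 1/(138 + 4179/4) = 1/(4731/4) = 4/4731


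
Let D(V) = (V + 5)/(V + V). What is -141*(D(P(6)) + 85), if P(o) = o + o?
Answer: -96679/8 ≈ -12085.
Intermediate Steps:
P(o) = 2*o
D(V) = (5 + V)/(2*V) (D(V) = (5 + V)/((2*V)) = (5 + V)*(1/(2*V)) = (5 + V)/(2*V))
-141*(D(P(6)) + 85) = -141*((5 + 2*6)/(2*((2*6))) + 85) = -141*((½)*(5 + 12)/12 + 85) = -141*((½)*(1/12)*17 + 85) = -141*(17/24 + 85) = -141*2057/24 = -96679/8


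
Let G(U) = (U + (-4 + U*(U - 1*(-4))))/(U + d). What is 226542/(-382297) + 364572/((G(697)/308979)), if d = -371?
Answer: 7019412503850671478/93527049565 ≈ 7.5052e+7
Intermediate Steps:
G(U) = (-4 + U + U*(4 + U))/(-371 + U) (G(U) = (U + (-4 + U*(U - 1*(-4))))/(U - 371) = (U + (-4 + U*(U + 4)))/(-371 + U) = (U + (-4 + U*(4 + U)))/(-371 + U) = (-4 + U + U*(4 + U))/(-371 + U))
226542/(-382297) + 364572/((G(697)/308979)) = 226542/(-382297) + 364572/((((-4 + 697² + 5*697)/(-371 + 697))/308979)) = 226542*(-1/382297) + 364572/((((-4 + 485809 + 3485)/326)*(1/308979))) = -226542/382297 + 364572/((((1/326)*489290)*(1/308979))) = -226542/382297 + 364572/(((244645/163)*(1/308979))) = -226542/382297 + 364572/(244645/50363577) = -226542/382297 + 364572*(50363577/244645) = -226542/382297 + 18361149994044/244645 = 7019412503850671478/93527049565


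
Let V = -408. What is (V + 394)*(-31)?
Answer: 434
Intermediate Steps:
(V + 394)*(-31) = (-408 + 394)*(-31) = -14*(-31) = 434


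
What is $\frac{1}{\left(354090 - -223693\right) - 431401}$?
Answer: $\frac{1}{146382} \approx 6.8314 \cdot 10^{-6}$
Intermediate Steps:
$\frac{1}{\left(354090 - -223693\right) - 431401} = \frac{1}{\left(354090 + 223693\right) - 431401} = \frac{1}{577783 - 431401} = \frac{1}{146382}$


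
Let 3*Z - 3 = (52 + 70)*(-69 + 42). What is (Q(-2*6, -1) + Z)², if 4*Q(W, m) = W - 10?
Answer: 4862025/4 ≈ 1.2155e+6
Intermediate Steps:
Q(W, m) = -5/2 + W/4 (Q(W, m) = (W - 10)/4 = (-10 + W)/4 = -5/2 + W/4)
Z = -1097 (Z = 1 + ((52 + 70)*(-69 + 42))/3 = 1 + (122*(-27))/3 = 1 + (⅓)*(-3294) = 1 - 1098 = -1097)
(Q(-2*6, -1) + Z)² = ((-5/2 + (-2*6)/4) - 1097)² = ((-5/2 + (¼)*(-12)) - 1097)² = ((-5/2 - 3) - 1097)² = (-11/2 - 1097)² = (-2205/2)² = 4862025/4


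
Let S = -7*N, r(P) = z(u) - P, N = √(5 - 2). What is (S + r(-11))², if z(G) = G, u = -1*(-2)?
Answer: 316 - 182*√3 ≈ 0.76675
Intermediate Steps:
u = 2
N = √3 ≈ 1.7320
r(P) = 2 - P
S = -7*√3 ≈ -12.124
(S + r(-11))² = (-7*√3 + (2 - 1*(-11)))² = (-7*√3 + (2 + 11))² = (-7*√3 + 13)² = (13 - 7*√3)²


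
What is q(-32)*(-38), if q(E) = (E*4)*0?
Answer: 0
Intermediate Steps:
q(E) = 0 (q(E) = (4*E)*0 = 0)
q(-32)*(-38) = 0*(-38) = 0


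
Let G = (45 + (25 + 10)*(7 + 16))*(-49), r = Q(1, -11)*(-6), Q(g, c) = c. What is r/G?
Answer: -33/20825 ≈ -0.0015846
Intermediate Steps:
r = 66 (r = -11*(-6) = 66)
G = -41650 (G = (45 + 35*23)*(-49) = (45 + 805)*(-49) = 850*(-49) = -41650)
r/G = 66/(-41650) = 66*(-1/41650) = -33/20825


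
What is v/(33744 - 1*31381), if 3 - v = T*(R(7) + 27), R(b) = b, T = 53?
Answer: -1799/2363 ≈ -0.76132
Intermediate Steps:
v = -1799 (v = 3 - 53*(7 + 27) = 3 - 53*34 = 3 - 1*1802 = 3 - 1802 = -1799)
v/(33744 - 1*31381) = -1799/(33744 - 1*31381) = -1799/(33744 - 31381) = -1799/2363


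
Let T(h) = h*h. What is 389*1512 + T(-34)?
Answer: 589324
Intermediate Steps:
T(h) = h²
389*1512 + T(-34) = 389*1512 + (-34)² = 588168 + 1156 = 589324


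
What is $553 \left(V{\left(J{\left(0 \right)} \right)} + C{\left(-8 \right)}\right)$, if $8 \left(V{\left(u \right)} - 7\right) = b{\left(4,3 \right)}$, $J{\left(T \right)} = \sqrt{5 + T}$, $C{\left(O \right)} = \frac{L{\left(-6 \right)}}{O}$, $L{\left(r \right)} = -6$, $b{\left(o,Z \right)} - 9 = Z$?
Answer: $\frac{20461}{4} \approx 5115.3$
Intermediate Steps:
$b{\left(o,Z \right)} = 9 + Z$
$C{\left(O \right)} = - \frac{6}{O}$
$V{\left(u \right)} = \frac{17}{2}$ ($V{\left(u \right)} = 7 + \frac{9 + 3}{8} = 7 + \frac{1}{8} \cdot 12 = 7 + \frac{3}{2} = \frac{17}{2}$)
$553 \left(V{\left(J{\left(0 \right)} \right)} + C{\left(-8 \right)}\right) = 553 \left(\frac{17}{2} - \frac{6}{-8}\right) = 553 \left(\frac{17}{2} - - \frac{3}{4}\right) = 553 \left(\frac{17}{2} + \frac{3}{4}\right) = 553 \cdot \frac{37}{4} = \frac{20461}{4}$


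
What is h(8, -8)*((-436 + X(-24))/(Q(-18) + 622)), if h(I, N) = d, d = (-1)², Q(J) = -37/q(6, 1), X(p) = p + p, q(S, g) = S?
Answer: -2904/3695 ≈ -0.78593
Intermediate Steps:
X(p) = 2*p
Q(J) = -37/6
d = 1
h(I, N) = 1
h(8, -8)*((-436 + X(-24))/(Q(-18) + 622)) = 1*((-436 + 2*(-24))/(-37/6 + 622)) = 1*((-436 - 48)/(3695/6)) = 1*(-484*6/3695) = 1*(-2904/3695) = -2904/3695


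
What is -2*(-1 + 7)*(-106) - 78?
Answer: 1194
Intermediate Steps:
-2*(-1 + 7)*(-106) - 78 = -2*6*(-106) - 78 = -12*(-106) - 78 = 1272 - 78 = 1194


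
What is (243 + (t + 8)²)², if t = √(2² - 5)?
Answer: 93380 + 9792*I ≈ 93380.0 + 9792.0*I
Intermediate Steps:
t = I (t = √(4 - 5) = √(-1) = I ≈ 1.0*I)
(243 + (t + 8)²)² = (243 + (I + 8)²)² = (243 + (8 + I)²)²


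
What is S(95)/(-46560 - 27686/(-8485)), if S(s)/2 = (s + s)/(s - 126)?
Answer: 1612150/6123025667 ≈ 0.00026329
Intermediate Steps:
S(s) = 4*s/(-126 + s) (S(s) = 2*((s + s)/(s - 126)) = 2*((2*s)/(-126 + s)) = 2*(2*s/(-126 + s)) = 4*s/(-126 + s))
S(95)/(-46560 - 27686/(-8485)) = (4*95/(-126 + 95))/(-46560 - 27686/(-8485)) = (4*95/(-31))/(-46560 - 27686*(-1/8485)) = (4*95*(-1/31))/(-46560 + 27686/8485) = -380/(31*(-395033914/8485)) = -380/31*(-8485/395033914) = 1612150/6123025667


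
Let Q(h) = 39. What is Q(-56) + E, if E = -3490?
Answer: -3451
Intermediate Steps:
Q(-56) + E = 39 - 3490 = -3451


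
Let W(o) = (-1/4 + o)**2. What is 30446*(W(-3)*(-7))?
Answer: -18008809/8 ≈ -2.2511e+6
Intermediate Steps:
W(o) = (-1/4 + o)**2 (W(o) = (-1*1/4 + o)**2 = (-1/4 + o)**2)
30446*(W(-3)*(-7)) = 30446*(((-1 + 4*(-3))**2/16)*(-7)) = 30446*(((-1 - 12)**2/16)*(-7)) = 30446*(((1/16)*(-13)**2)*(-7)) = 30446*(((1/16)*169)*(-7)) = 30446*((169/16)*(-7)) = 30446*(-1183/16) = -18008809/8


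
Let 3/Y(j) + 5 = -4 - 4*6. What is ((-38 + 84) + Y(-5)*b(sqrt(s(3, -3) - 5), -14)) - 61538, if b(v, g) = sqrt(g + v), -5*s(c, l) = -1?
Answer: -61492 - sqrt(-350 + 10*I*sqrt(30))/55 ≈ -61492.0 - 0.34118*I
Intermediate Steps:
s(c, l) = 1/5 (s(c, l) = -1/5*(-1) = 1/5)
Y(j) = -1/11 (Y(j) = 3/(-5 + (-4 - 4*6)) = 3/(-5 + (-4 - 24)) = 3/(-5 - 28) = 3/(-33) = 3*(-1/33) = -1/11)
((-38 + 84) + Y(-5)*b(sqrt(s(3, -3) - 5), -14)) - 61538 = ((-38 + 84) - sqrt(-14 + sqrt(1/5 - 5))/11) - 61538 = (46 - sqrt(-14 + sqrt(-24/5))/11) - 61538 = (46 - sqrt(-14 + 2*I*sqrt(30)/5)/11) - 61538 = -61492 - sqrt(-14 + 2*I*sqrt(30)/5)/11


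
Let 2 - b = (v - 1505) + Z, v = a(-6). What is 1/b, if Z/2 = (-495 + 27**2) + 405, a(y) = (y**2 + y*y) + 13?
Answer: 1/144 ≈ 0.0069444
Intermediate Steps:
a(y) = 13 + 2*y**2 (a(y) = (y**2 + y**2) + 13 = 2*y**2 + 13 = 13 + 2*y**2)
v = 85 (v = 13 + 2*(-6)**2 = 13 + 2*36 = 13 + 72 = 85)
Z = 1278 (Z = 2*((-495 + 27**2) + 405) = 2*((-495 + 729) + 405) = 2*(234 + 405) = 2*639 = 1278)
b = 144 (b = 2 - ((85 - 1505) + 1278) = 2 - (-1420 + 1278) = 2 - 1*(-142) = 2 + 142 = 144)
1/b = 1/144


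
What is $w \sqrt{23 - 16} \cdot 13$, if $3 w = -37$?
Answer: $- \frac{481 \sqrt{7}}{3} \approx -424.2$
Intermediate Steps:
$w = - \frac{37}{3}$ ($w = \frac{1}{3} \left(-37\right) = - \frac{37}{3} \approx -12.333$)
$w \sqrt{23 - 16} \cdot 13 = - \frac{37 \sqrt{23 - 16}}{3} \cdot 13 = - \frac{37 \sqrt{7}}{3} \cdot 13 = - \frac{481 \sqrt{7}}{3}$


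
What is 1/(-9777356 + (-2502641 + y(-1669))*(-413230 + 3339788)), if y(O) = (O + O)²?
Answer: 1/25284289499118 ≈ 3.9550e-14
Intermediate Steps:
y(O) = 4*O² (y(O) = (2*O)² = 4*O²)
1/(-9777356 + (-2502641 + y(-1669))*(-413230 + 3339788)) = 1/(-9777356 + (-2502641 + 4*(-1669)²)*(-413230 + 3339788)) = 1/(-9777356 + (-2502641 + 4*2785561)*2926558) = 1/(-9777356 + (-2502641 + 11142244)*2926558) = 1/(-9777356 + 8639603*2926558) = 1/(-9777356 + 25284299276474) = 1/25284289499118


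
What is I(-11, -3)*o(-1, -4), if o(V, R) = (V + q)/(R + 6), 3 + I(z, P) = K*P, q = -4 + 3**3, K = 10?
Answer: -363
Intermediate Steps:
q = 23 (q = -4 + 27 = 23)
I(z, P) = -3 + 10*P
o(V, R) = (23 + V)/(6 + R) (o(V, R) = (V + 23)/(R + 6) = (23 + V)/(6 + R))
I(-11, -3)*o(-1, -4) = (-3 + 10*(-3))*((23 - 1)/(6 - 4)) = (-3 - 30)*(22/2) = -33*22/2 = -33*11 = -363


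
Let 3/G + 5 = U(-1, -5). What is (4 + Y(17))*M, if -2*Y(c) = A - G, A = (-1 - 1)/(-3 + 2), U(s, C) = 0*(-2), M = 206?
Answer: 2781/5 ≈ 556.20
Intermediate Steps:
U(s, C) = 0
G = -3/5 (G = 3/(-5 + 0) = 3/(-5) = 3*(-1/5) = -3/5 ≈ -0.60000)
A = 2 (A = -2/(-1) = -2*(-1) = 2)
Y(c) = -13/10 (Y(c) = -(2 - 1*(-3/5))/2 = -(2 + 3/5)/2 = -1/2*13/5 = -13/10)
(4 + Y(17))*M = (4 - 13/10)*206 = (27/10)*206 = 2781/5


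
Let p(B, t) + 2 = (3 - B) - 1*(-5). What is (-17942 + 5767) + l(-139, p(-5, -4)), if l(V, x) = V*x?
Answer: -13704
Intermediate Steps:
p(B, t) = 6 - B (p(B, t) = -2 + ((3 - B) - 1*(-5)) = -2 + ((3 - B) + 5) = -2 + (8 - B) = 6 - B)
(-17942 + 5767) + l(-139, p(-5, -4)) = (-17942 + 5767) - 139*(6 - 1*(-5)) = -12175 - 139*(6 + 5) = -12175 - 139*11 = -12175 - 1529 = -13704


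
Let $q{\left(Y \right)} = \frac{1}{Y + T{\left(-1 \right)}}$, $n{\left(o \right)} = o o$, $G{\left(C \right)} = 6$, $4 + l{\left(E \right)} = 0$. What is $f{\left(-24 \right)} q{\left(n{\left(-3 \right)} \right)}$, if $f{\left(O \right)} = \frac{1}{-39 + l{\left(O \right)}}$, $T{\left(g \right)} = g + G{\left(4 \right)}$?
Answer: $- \frac{1}{602} \approx -0.0016611$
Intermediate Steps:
$l{\left(E \right)} = -4$ ($l{\left(E \right)} = -4 + 0 = -4$)
$n{\left(o \right)} = o^{2}$
$T{\left(g \right)} = 6 + g$ ($T{\left(g \right)} = g + 6 = 6 + g$)
$q{\left(Y \right)} = \frac{1}{5 + Y}$ ($q{\left(Y \right)} = \frac{1}{Y + \left(6 - 1\right)} = \frac{1}{Y + 5} = \frac{1}{5 + Y}$)
$f{\left(O \right)} = - \frac{1}{43}$ ($f{\left(O \right)} = \frac{1}{-39 - 4} = \frac{1}{-43} = - \frac{1}{43}$)
$f{\left(-24 \right)} q{\left(n{\left(-3 \right)} \right)} = - \frac{1}{43 \left(5 + \left(-3\right)^{2}\right)} = - \frac{1}{43 \left(5 + 9\right)} = - \frac{1}{43 \cdot 14} = \left(- \frac{1}{43}\right) \frac{1}{14} = - \frac{1}{602}$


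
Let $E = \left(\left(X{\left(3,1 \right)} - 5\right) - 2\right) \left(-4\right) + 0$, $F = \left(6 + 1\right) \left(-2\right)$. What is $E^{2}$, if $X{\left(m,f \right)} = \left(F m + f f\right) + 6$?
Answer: $28224$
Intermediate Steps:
$F = -14$ ($F = 7 \left(-2\right) = -14$)
$X{\left(m,f \right)} = 6 + f^{2} - 14 m$ ($X{\left(m,f \right)} = \left(- 14 m + f f\right) + 6 = \left(- 14 m + f^{2}\right) + 6 = \left(f^{2} - 14 m\right) + 6 = 6 + f^{2} - 14 m$)
$E = 168$ ($E = \left(\left(\left(6 + 1^{2} - 42\right) - 5\right) - 2\right) \left(-4\right) + 0 = \left(\left(\left(6 + 1 - 42\right) - 5\right) - 2\right) \left(-4\right) + 0 = \left(\left(-35 - 5\right) - 2\right) \left(-4\right) + 0 = \left(-40 - 2\right) \left(-4\right) + 0 = \left(-42\right) \left(-4\right) + 0 = 168 + 0 = 168$)
$E^{2} = 168^{2} = 28224$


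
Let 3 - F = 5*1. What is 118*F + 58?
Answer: -178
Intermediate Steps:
F = -2 (F = 3 - 5 = -2)
118*F + 58 = 118*(-2) + 58 = -236 + 58 = -178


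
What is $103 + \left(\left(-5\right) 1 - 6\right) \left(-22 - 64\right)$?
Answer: $1049$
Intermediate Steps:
$103 + \left(\left(-5\right) 1 - 6\right) \left(-22 - 64\right) = 103 + \left(-5 - 6\right) \left(-22 - 64\right) = 103 - -946 = 103 + 946 = 1049$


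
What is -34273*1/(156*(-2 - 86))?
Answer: 34273/13728 ≈ 2.4966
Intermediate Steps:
-34273*1/(156*(-2 - 86)) = -34273/(156*(-88)) = -34273/(-13728) = -34273*(-1/13728) = 34273/13728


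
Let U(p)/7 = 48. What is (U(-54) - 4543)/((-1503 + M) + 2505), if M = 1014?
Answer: -601/288 ≈ -2.0868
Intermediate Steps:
U(p) = 336 (U(p) = 7*48 = 336)
(U(-54) - 4543)/((-1503 + M) + 2505) = (336 - 4543)/((-1503 + 1014) + 2505) = -4207/(-489 + 2505) = -4207/2016 = -4207*1/2016 = -601/288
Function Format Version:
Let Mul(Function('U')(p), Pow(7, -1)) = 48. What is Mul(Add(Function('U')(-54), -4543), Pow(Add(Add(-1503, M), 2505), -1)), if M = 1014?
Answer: Rational(-601, 288) ≈ -2.0868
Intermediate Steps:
Function('U')(p) = 336 (Function('U')(p) = Mul(7, 48) = 336)
Mul(Add(Function('U')(-54), -4543), Pow(Add(Add(-1503, M), 2505), -1)) = Mul(Add(336, -4543), Pow(Add(Add(-1503, 1014), 2505), -1)) = Mul(-4207, Pow(Add(-489, 2505), -1)) = Mul(-4207, Pow(2016, -1)) = Mul(-4207, Rational(1, 2016)) = Rational(-601, 288)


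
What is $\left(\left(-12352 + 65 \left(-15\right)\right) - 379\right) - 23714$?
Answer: $-37420$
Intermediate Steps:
$\left(\left(-12352 + 65 \left(-15\right)\right) - 379\right) - 23714 = \left(\left(-12352 - 975\right) - 379\right) - 23714 = \left(-13327 - 379\right) - 23714 = -13706 - 23714 = -37420$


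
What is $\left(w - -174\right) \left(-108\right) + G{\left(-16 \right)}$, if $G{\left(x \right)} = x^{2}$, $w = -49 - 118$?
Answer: $-500$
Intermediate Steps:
$w = -167$ ($w = -49 - 118 = -167$)
$\left(w - -174\right) \left(-108\right) + G{\left(-16 \right)} = \left(-167 - -174\right) \left(-108\right) + \left(-16\right)^{2} = \left(-167 + 174\right) \left(-108\right) + 256 = 7 \left(-108\right) + 256 = -756 + 256 = -500$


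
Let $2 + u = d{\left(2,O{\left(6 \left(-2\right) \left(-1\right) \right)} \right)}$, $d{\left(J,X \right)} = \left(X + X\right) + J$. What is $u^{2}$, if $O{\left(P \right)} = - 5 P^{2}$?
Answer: $2073600$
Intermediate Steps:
$d{\left(J,X \right)} = J + 2 X$ ($d{\left(J,X \right)} = 2 X + J = J + 2 X$)
$u = -1440$ ($u = -2 + \left(2 + 2 \left(- 5 \left(6 \left(-2\right) \left(-1\right)\right)^{2}\right)\right) = -2 + \left(2 + 2 \left(- 5 \left(\left(-12\right) \left(-1\right)\right)^{2}\right)\right) = -2 + \left(2 + 2 \left(- 5 \cdot 12^{2}\right)\right) = -2 + \left(2 + 2 \left(\left(-5\right) 144\right)\right) = -2 + \left(2 + 2 \left(-720\right)\right) = -2 + \left(2 - 1440\right) = -2 - 1438 = -1440$)
$u^{2} = \left(-1440\right)^{2} = 2073600$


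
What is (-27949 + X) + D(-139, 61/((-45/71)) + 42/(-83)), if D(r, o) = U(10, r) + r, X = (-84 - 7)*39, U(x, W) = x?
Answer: -31627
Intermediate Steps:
X = -3549 (X = -91*39 = -3549)
D(r, o) = 10 + r
(-27949 + X) + D(-139, 61/((-45/71)) + 42/(-83)) = (-27949 - 3549) + (10 - 139) = -31498 - 129 = -31627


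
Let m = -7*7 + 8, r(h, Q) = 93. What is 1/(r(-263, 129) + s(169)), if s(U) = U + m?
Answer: 1/221 ≈ 0.0045249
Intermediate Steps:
m = -41 (m = -49 + 8 = -41)
s(U) = -41 + U (s(U) = U - 41 = -41 + U)
1/(r(-263, 129) + s(169)) = 1/(93 + (-41 + 169)) = 1/(93 + 128) = 1/221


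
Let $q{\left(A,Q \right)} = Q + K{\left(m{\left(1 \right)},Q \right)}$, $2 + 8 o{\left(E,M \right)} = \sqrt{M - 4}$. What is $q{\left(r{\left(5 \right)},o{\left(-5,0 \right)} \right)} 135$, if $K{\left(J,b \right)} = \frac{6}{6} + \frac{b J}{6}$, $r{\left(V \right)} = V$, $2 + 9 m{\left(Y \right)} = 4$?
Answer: $100 + 35 i \approx 100.0 + 35.0 i$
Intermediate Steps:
$o{\left(E,M \right)} = - \frac{1}{4} + \frac{\sqrt{-4 + M}}{8}$ ($o{\left(E,M \right)} = - \frac{1}{4} + \frac{\sqrt{M - 4}}{8} = - \frac{1}{4} + \frac{\sqrt{-4 + M}}{8}$)
$m{\left(Y \right)} = \frac{2}{9}$ ($m{\left(Y \right)} = - \frac{2}{9} + \frac{1}{9} \cdot 4 = - \frac{2}{9} + \frac{4}{9} = \frac{2}{9}$)
$K{\left(J,b \right)} = 1 + \frac{J b}{6}$ ($K{\left(J,b \right)} = 6 \cdot \frac{1}{6} + J b \frac{1}{6} = 1 + \frac{J b}{6}$)
$q{\left(A,Q \right)} = 1 + \frac{28 Q}{27}$ ($q{\left(A,Q \right)} = Q + \left(1 + \frac{1}{6} \cdot \frac{2}{9} Q\right) = Q + \left(1 + \frac{Q}{27}\right) = 1 + \frac{28 Q}{27}$)
$q{\left(r{\left(5 \right)},o{\left(-5,0 \right)} \right)} 135 = \left(1 + \frac{28 \left(- \frac{1}{4} + \frac{\sqrt{-4 + 0}}{8}\right)}{27}\right) 135 = \left(1 + \frac{28 \left(- \frac{1}{4} + \frac{\sqrt{-4}}{8}\right)}{27}\right) 135 = \left(1 + \frac{28 \left(- \frac{1}{4} + \frac{2 i}{8}\right)}{27}\right) 135 = \left(1 + \frac{28 \left(- \frac{1}{4} + \frac{i}{4}\right)}{27}\right) 135 = \left(1 - \left(\frac{7}{27} - \frac{7 i}{27}\right)\right) 135 = \left(\frac{20}{27} + \frac{7 i}{27}\right) 135 = 100 + 35 i$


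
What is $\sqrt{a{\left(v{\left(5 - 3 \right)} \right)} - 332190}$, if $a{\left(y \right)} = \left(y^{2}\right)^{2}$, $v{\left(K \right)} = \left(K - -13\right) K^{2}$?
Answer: $3 \sqrt{1403090} \approx 3553.6$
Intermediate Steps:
$v{\left(K \right)} = K^{2} \left(13 + K\right)$ ($v{\left(K \right)} = \left(K + 13\right) K^{2} = \left(13 + K\right) K^{2} = K^{2} \left(13 + K\right)$)
$a{\left(y \right)} = y^{4}$
$\sqrt{a{\left(v{\left(5 - 3 \right)} \right)} - 332190} = \sqrt{\left(\left(5 - 3\right)^{2} \left(13 + \left(5 - 3\right)\right)\right)^{4} - 332190} = \sqrt{\left(2^{2} \left(13 + 2\right)\right)^{4} - 332190} = \sqrt{\left(4 \cdot 15\right)^{4} - 332190} = \sqrt{60^{4} - 332190} = \sqrt{12960000 - 332190} = \sqrt{12627810} = 3 \sqrt{1403090}$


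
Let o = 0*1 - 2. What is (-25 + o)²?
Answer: 729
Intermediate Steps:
o = -2 (o = 0 - 2 = -2)
(-25 + o)² = (-25 - 2)² = (-27)² = 729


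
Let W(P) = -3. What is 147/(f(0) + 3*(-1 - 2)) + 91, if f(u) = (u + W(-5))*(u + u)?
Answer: 224/3 ≈ 74.667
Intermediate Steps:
f(u) = 2*u*(-3 + u) (f(u) = (u - 3)*(u + u) = (-3 + u)*(2*u) = 2*u*(-3 + u))
147/(f(0) + 3*(-1 - 2)) + 91 = 147/(2*0*(-3 + 0) + 3*(-1 - 2)) + 91 = 147/(2*0*(-3) + 3*(-3)) + 91 = 147/(0 - 9) + 91 = 147/(-9) + 91 = -⅑*147 + 91 = -49/3 + 91 = 224/3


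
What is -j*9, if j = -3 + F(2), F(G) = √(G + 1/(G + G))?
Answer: 27/2 ≈ 13.500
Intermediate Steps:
F(G) = √(G + 1/(2*G))
j = -3/2 (j = -3 + √(2/2 + 4*2)/2 = -3 + √(2*(½) + 8)/2 = -3 + √(1 + 8)/2 = -3 + √9/2 = -3 + (½)*3 = -3 + 3/2 = -3/2 ≈ -1.5000)
-j*9 = -1*(-3/2)*9 = (3/2)*9 = 27/2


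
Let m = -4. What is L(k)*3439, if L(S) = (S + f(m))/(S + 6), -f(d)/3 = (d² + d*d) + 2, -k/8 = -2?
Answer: -147877/11 ≈ -13443.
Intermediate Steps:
k = 16 (k = -8*(-2) = 16)
f(d) = -6 - 6*d² (f(d) = -3*((d² + d*d) + 2) = -3*((d² + d²) + 2) = -3*(2*d² + 2) = -3*(2 + 2*d²) = -6 - 6*d²)
L(S) = (-102 + S)/(6 + S) (L(S) = (S + (-6 - 6*(-4)²))/(S + 6) = (S + (-6 - 6*16))/(6 + S) = (S + (-6 - 96))/(6 + S) = (S - 102)/(6 + S) = (-102 + S)/(6 + S))
L(k)*3439 = ((-102 + 16)/(6 + 16))*3439 = (-86/22)*3439 = ((1/22)*(-86))*3439 = -43/11*3439 = -147877/11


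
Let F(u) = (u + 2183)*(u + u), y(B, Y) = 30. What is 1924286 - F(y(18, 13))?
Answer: 1791506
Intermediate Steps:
F(u) = 2*u*(2183 + u) (F(u) = (2183 + u)*(2*u) = 2*u*(2183 + u))
1924286 - F(y(18, 13)) = 1924286 - 2*30*(2183 + 30) = 1924286 - 2*30*2213 = 1924286 - 1*132780 = 1924286 - 132780 = 1791506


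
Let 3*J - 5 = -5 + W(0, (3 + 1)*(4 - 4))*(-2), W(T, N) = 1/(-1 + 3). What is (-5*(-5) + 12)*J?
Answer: -37/3 ≈ -12.333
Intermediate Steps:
W(T, N) = ½ (W(T, N) = 1/2 = ½)
J = -⅓ (J = 5/3 + (-5 + (½)*(-2))/3 = 5/3 + (-5 - 1)/3 = 5/3 + (⅓)*(-6) = 5/3 - 2 = -⅓ ≈ -0.33333)
(-5*(-5) + 12)*J = (-5*(-5) + 12)*(-⅓) = (25 + 12)*(-⅓) = 37*(-⅓) = -37/3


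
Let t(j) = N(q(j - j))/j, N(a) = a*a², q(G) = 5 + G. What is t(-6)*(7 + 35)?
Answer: -875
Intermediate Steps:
N(a) = a³
t(j) = 125/j (t(j) = (5 + (j - j))³/j = (5 + 0)³/j = 5³/j = 125/j)
t(-6)*(7 + 35) = (125/(-6))*(7 + 35) = (125*(-⅙))*42 = -125/6*42 = -875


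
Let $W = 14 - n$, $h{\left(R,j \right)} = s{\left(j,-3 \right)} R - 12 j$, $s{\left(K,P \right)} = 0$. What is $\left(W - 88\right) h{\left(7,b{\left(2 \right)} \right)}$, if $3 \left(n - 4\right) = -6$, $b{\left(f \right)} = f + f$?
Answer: $3648$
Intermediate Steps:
$b{\left(f \right)} = 2 f$
$n = 2$ ($n = 4 + \frac{1}{3} \left(-6\right) = 4 - 2 = 2$)
$h{\left(R,j \right)} = - 12 j$ ($h{\left(R,j \right)} = 0 R - 12 j = 0 - 12 j = - 12 j$)
$W = 12$ ($W = 14 - 2 = 12$)
$\left(W - 88\right) h{\left(7,b{\left(2 \right)} \right)} = \left(12 - 88\right) \left(- 12 \cdot 2 \cdot 2\right) = - 76 \left(\left(-12\right) 4\right) = \left(-76\right) \left(-48\right) = 3648$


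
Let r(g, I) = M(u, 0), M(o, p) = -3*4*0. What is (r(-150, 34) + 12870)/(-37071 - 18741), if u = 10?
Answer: -2145/9302 ≈ -0.23060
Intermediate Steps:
M(o, p) = 0 (M(o, p) = -12*0 = 0)
r(g, I) = 0
(r(-150, 34) + 12870)/(-37071 - 18741) = (0 + 12870)/(-37071 - 18741) = 12870/(-55812) = 12870*(-1/55812) = -2145/9302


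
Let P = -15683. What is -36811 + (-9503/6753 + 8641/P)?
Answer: -3898760971711/105907299 ≈ -36813.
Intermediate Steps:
-36811 + (-9503/6753 + 8641/P) = -36811 + (-9503/6753 + 8641/(-15683)) = -36811 + (-9503*1/6753 + 8641*(-1/15683)) = -36811 + (-9503/6753 - 8641/15683) = -36811 - 207388222/105907299 = -3898760971711/105907299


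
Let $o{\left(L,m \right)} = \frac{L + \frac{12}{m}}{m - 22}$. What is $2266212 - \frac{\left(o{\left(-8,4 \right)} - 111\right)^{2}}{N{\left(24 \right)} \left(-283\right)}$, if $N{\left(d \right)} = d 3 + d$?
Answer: $\frac{19948180999633}{8802432} \approx 2.2662 \cdot 10^{6}$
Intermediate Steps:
$N{\left(d \right)} = 4 d$ ($N{\left(d \right)} = 3 d + d = 4 d$)
$o{\left(L,m \right)} = \frac{L + \frac{12}{m}}{-22 + m}$
$2266212 - \frac{\left(o{\left(-8,4 \right)} - 111\right)^{2}}{N{\left(24 \right)} \left(-283\right)} = 2266212 - \frac{\left(\frac{12 - 32}{4 \left(-22 + 4\right)} - 111\right)^{2}}{4 \cdot 24 \left(-283\right)} = 2266212 - \frac{\left(\frac{12 - 32}{4 \left(-18\right)} - 111\right)^{2}}{96 \left(-283\right)} = 2266212 - \frac{\left(\frac{1}{4} \left(- \frac{1}{18}\right) \left(-20\right) - 111\right)^{2}}{-27168} = 2266212 - \left(\frac{5}{18} - 111\right)^{2} \left(- \frac{1}{27168}\right) = 2266212 - \left(- \frac{1993}{18}\right)^{2} \left(- \frac{1}{27168}\right) = 2266212 - \frac{3972049}{324} \left(- \frac{1}{27168}\right) = 2266212 - - \frac{3972049}{8802432} = 2266212 + \frac{3972049}{8802432} = \frac{19948180999633}{8802432}$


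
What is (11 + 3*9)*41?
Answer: 1558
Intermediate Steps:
(11 + 3*9)*41 = (11 + 27)*41 = 38*41 = 1558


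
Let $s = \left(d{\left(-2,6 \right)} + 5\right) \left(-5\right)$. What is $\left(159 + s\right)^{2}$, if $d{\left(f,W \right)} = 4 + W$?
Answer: $7056$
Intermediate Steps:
$s = -75$ ($s = \left(\left(4 + 6\right) + 5\right) \left(-5\right) = \left(10 + 5\right) \left(-5\right) = 15 \left(-5\right) = -75$)
$\left(159 + s\right)^{2} = \left(159 - 75\right)^{2} = 84^{2} = 7056$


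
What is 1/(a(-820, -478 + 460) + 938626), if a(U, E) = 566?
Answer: 1/939192 ≈ 1.0647e-6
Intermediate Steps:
1/(a(-820, -478 + 460) + 938626) = 1/(566 + 938626) = 1/939192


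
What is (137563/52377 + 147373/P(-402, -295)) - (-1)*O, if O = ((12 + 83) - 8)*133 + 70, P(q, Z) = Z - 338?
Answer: 126107099213/11051547 ≈ 11411.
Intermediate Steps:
P(q, Z) = -338 + Z
O = 11641 (O = (95 - 8)*133 + 70 = 87*133 + 70 = 11571 + 70 = 11641)
(137563/52377 + 147373/P(-402, -295)) - (-1)*O = (137563/52377 + 147373/(-338 - 295)) - (-1)*11641 = (137563*(1/52377) + 147373/(-633)) - 1*(-11641) = (137563/52377 + 147373*(-1/633)) + 11641 = (137563/52377 - 147373/633) + 11641 = -2543959414/11051547 + 11641 = 126107099213/11051547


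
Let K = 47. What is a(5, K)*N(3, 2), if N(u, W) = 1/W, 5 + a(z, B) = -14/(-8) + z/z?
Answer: -9/8 ≈ -1.1250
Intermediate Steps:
a(z, B) = -9/4 (a(z, B) = -5 + (-14/(-8) + z/z) = -5 + (-14*(-⅛) + 1) = -5 + (7/4 + 1) = -5 + 11/4 = -9/4)
N(u, W) = 1/W
a(5, K)*N(3, 2) = -9/4/2 = -9/4*½ = -9/8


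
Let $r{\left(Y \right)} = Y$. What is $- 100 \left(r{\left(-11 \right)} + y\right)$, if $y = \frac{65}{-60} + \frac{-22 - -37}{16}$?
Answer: $\frac{13375}{12} \approx 1114.6$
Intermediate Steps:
$y = - \frac{7}{48}$ ($y = 65 \left(- \frac{1}{60}\right) + \left(-22 + 37\right) \frac{1}{16} = - \frac{13}{12} + 15 \cdot \frac{1}{16} = - \frac{13}{12} + \frac{15}{16} = - \frac{7}{48} \approx -0.14583$)
$- 100 \left(r{\left(-11 \right)} + y\right) = - 100 \left(-11 - \frac{7}{48}\right) = \left(-100\right) \left(- \frac{535}{48}\right) = \frac{13375}{12}$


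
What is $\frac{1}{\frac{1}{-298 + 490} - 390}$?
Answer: $- \frac{192}{74879} \approx -0.0025641$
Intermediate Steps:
$\frac{1}{\frac{1}{-298 + 490} - 390} = \frac{1}{\frac{1}{192} - 390} = \frac{1}{- \frac{74879}{192}} = - \frac{192}{74879}$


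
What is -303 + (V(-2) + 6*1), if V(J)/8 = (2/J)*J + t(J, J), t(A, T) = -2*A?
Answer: -249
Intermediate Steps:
V(J) = 16 - 16*J (V(J) = 8*((2/J)*J - 2*J) = 8*(2 - 2*J) = 16 - 16*J)
-303 + (V(-2) + 6*1) = -303 + ((16 - 16*(-2)) + 6*1) = -303 + ((16 + 32) + 6) = -303 + (48 + 6) = -303 + 54 = -249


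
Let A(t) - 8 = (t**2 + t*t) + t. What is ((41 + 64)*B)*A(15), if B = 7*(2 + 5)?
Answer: 2433585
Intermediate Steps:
B = 49 (B = 7*7 = 49)
A(t) = 8 + t + 2*t**2 (A(t) = 8 + ((t**2 + t*t) + t) = 8 + ((t**2 + t**2) + t) = 8 + (2*t**2 + t) = 8 + (t + 2*t**2) = 8 + t + 2*t**2)
((41 + 64)*B)*A(15) = ((41 + 64)*49)*(8 + 15 + 2*15**2) = (105*49)*(8 + 15 + 2*225) = 5145*(8 + 15 + 450) = 5145*473 = 2433585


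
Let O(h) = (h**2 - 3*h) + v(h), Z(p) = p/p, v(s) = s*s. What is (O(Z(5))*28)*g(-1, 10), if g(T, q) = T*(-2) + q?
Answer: -336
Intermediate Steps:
v(s) = s**2
g(T, q) = q - 2*T (g(T, q) = -2*T + q = q - 2*T)
Z(p) = 1
O(h) = -3*h + 2*h**2 (O(h) = (h**2 - 3*h) + h**2 = -3*h + 2*h**2)
(O(Z(5))*28)*g(-1, 10) = ((1*(-3 + 2*1))*28)*(10 - 2*(-1)) = ((1*(-3 + 2))*28)*(10 + 2) = ((1*(-1))*28)*12 = -1*28*12 = -28*12 = -336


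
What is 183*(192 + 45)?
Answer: 43371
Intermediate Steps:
183*(192 + 45) = 183*237 = 43371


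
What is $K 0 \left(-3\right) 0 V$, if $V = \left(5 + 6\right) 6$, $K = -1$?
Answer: $0$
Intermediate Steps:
$V = 66$ ($V = 11 \cdot 6 = 66$)
$K 0 \left(-3\right) 0 V = \left(-1\right) 0 \left(-3\right) 0 \cdot 66 = 0 \left(-3\right) 0 \cdot 66 = 0 \cdot 0 \cdot 66 = 0 \cdot 66 = 0$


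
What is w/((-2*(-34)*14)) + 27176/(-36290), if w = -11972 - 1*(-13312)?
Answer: 2844631/4318510 ≈ 0.65871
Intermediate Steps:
w = 1340 (w = -11972 + 13312 = 1340)
w/((-2*(-34)*14)) + 27176/(-36290) = 1340/((-2*(-34)*14)) + 27176/(-36290) = 1340/((68*14)) + 27176*(-1/36290) = 1340/952 - 13588/18145 = 1340*(1/952) - 13588/18145 = 335/238 - 13588/18145 = 2844631/4318510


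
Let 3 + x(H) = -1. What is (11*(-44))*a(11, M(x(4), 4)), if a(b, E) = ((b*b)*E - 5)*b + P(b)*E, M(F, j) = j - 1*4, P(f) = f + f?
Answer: 26620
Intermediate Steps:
x(H) = -4 (x(H) = -3 - 1 = -4)
P(f) = 2*f
M(F, j) = -4 + j (M(F, j) = j - 4 = -4 + j)
a(b, E) = b*(-5 + E*b**2) + 2*E*b (a(b, E) = ((b*b)*E - 5)*b + (2*b)*E = (b**2*E - 5)*b + 2*E*b = (E*b**2 - 5)*b + 2*E*b = (-5 + E*b**2)*b + 2*E*b = b*(-5 + E*b**2) + 2*E*b)
(11*(-44))*a(11, M(x(4), 4)) = (11*(-44))*(11*(-5 + 2*(-4 + 4) + (-4 + 4)*11**2)) = -5324*(-5 + 2*0 + 0*121) = -5324*(-5 + 0 + 0) = -5324*(-5) = -484*(-55) = 26620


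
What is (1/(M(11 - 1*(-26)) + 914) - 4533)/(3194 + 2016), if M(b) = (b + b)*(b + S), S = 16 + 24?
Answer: -5994439/6889704 ≈ -0.87006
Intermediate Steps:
S = 40
M(b) = 2*b*(40 + b) (M(b) = (b + b)*(b + 40) = (2*b)*(40 + b) = 2*b*(40 + b))
(1/(M(11 - 1*(-26)) + 914) - 4533)/(3194 + 2016) = (1/(2*(11 - 1*(-26))*(40 + (11 - 1*(-26))) + 914) - 4533)/(3194 + 2016) = (1/(2*(11 + 26)*(40 + (11 + 26)) + 914) - 4533)/5210 = (1/(2*37*(40 + 37) + 914) - 4533)*(1/5210) = (1/(2*37*77 + 914) - 4533)*(1/5210) = (1/(5698 + 914) - 4533)*(1/5210) = (1/6612 - 4533)*(1/5210) = -29972195/6612*1/5210 = -5994439/6889704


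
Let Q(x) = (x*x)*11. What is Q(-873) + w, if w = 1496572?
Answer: 9879991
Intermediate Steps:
Q(x) = 11*x² (Q(x) = x²*11 = 11*x²)
Q(-873) + w = 11*(-873)² + 1496572 = 11*762129 + 1496572 = 8383419 + 1496572 = 9879991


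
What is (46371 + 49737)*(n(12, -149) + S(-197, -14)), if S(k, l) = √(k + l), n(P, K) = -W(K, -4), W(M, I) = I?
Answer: 384432 + 96108*I*√211 ≈ 3.8443e+5 + 1.3961e+6*I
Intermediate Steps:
n(P, K) = 4 (n(P, K) = -1*(-4) = 4)
(46371 + 49737)*(n(12, -149) + S(-197, -14)) = (46371 + 49737)*(4 + √(-197 - 14)) = 96108*(4 + √(-211)) = 96108*(4 + I*√211) = 384432 + 96108*I*√211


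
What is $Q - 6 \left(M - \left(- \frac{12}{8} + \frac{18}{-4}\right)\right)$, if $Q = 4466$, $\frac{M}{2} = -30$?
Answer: $4790$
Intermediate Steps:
$M = -60$ ($M = 2 \left(-30\right) = -60$)
$Q - 6 \left(M - \left(- \frac{12}{8} + \frac{18}{-4}\right)\right) = 4466 - 6 \left(-60 - \left(- \frac{12}{8} + \frac{18}{-4}\right)\right) = 4466 - 6 \left(-60 - \left(\left(-12\right) \frac{1}{8} + 18 \left(- \frac{1}{4}\right)\right)\right) = 4466 - 6 \left(-60 - \left(- \frac{3}{2} - \frac{9}{2}\right)\right) = 4466 - 6 \left(-60 - -6\right) = 4466 - 6 \left(-60 + 6\right) = 4466 - 6 \left(-54\right) = 4466 - -324 = 4466 + 324 = 4790$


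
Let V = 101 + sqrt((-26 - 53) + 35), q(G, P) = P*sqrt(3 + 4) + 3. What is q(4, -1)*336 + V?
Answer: 1109 - 336*sqrt(7) + 2*I*sqrt(11) ≈ 220.03 + 6.6332*I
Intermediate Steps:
q(G, P) = 3 + P*sqrt(7) (q(G, P) = P*sqrt(7) + 3 = 3 + P*sqrt(7))
V = 101 + 2*I*sqrt(11) (V = 101 + sqrt(-79 + 35) = 101 + sqrt(-44) = 101 + 2*I*sqrt(11) ≈ 101.0 + 6.6332*I)
q(4, -1)*336 + V = (3 - sqrt(7))*336 + (101 + 2*I*sqrt(11)) = (1008 - 336*sqrt(7)) + (101 + 2*I*sqrt(11)) = 1109 - 336*sqrt(7) + 2*I*sqrt(11)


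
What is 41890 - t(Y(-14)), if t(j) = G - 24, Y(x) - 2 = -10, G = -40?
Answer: 41954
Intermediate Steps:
Y(x) = -8 (Y(x) = 2 - 10 = -8)
t(j) = -64 (t(j) = -40 - 24 = -64)
41890 - t(Y(-14)) = 41890 - 1*(-64) = 41890 + 64 = 41954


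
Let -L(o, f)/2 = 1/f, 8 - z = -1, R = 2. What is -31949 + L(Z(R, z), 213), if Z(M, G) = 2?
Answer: -6805139/213 ≈ -31949.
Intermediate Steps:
z = 9 (z = 8 - 1*(-1) = 8 + 1 = 9)
L(o, f) = -2/f
-31949 + L(Z(R, z), 213) = -31949 - 2/213 = -6805139/213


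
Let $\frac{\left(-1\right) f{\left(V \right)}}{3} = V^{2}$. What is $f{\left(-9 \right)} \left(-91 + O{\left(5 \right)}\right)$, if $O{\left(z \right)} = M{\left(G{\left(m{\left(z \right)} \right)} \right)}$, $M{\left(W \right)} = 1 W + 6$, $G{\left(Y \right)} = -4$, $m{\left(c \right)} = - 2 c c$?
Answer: $21627$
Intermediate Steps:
$m{\left(c \right)} = - 2 c^{2}$
$f{\left(V \right)} = - 3 V^{2}$
$M{\left(W \right)} = 6 + W$ ($M{\left(W \right)} = W + 6 = 6 + W$)
$O{\left(z \right)} = 2$ ($O{\left(z \right)} = 6 - 4 = 2$)
$f{\left(-9 \right)} \left(-91 + O{\left(5 \right)}\right) = - 3 \left(-9\right)^{2} \left(-91 + 2\right) = \left(-3\right) 81 \left(-89\right) = \left(-243\right) \left(-89\right) = 21627$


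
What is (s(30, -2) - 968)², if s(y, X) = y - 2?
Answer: 883600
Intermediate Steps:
s(y, X) = -2 + y
(s(30, -2) - 968)² = ((-2 + 30) - 968)² = (28 - 968)² = (-940)² = 883600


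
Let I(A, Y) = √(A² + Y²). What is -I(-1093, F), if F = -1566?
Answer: -√3647005 ≈ -1909.7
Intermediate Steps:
-I(-1093, F) = -√((-1093)² + (-1566)²) = -√(1194649 + 2452356) = -√3647005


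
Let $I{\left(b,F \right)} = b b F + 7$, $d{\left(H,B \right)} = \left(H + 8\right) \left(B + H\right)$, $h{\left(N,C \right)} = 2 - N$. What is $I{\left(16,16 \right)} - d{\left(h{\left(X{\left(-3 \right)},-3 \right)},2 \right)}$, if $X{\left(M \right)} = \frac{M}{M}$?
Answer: $4076$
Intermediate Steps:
$X{\left(M \right)} = 1$
$d{\left(H,B \right)} = \left(8 + H\right) \left(B + H\right)$
$I{\left(b,F \right)} = 7 + F b^{2}$ ($I{\left(b,F \right)} = b^{2} F + 7 = F b^{2} + 7 = 7 + F b^{2}$)
$I{\left(16,16 \right)} - d{\left(h{\left(X{\left(-3 \right)},-3 \right)},2 \right)} = \left(7 + 16 \cdot 16^{2}\right) - \left(\left(2 - 1\right)^{2} + 8 \cdot 2 + 8 \left(2 - 1\right) + 2 \left(2 - 1\right)\right) = \left(7 + 16 \cdot 256\right) - \left(\left(2 - 1\right)^{2} + 16 + 8 \left(2 - 1\right) + 2 \left(2 - 1\right)\right) = \left(7 + 4096\right) - \left(1^{2} + 16 + 8 \cdot 1 + 2 \cdot 1\right) = 4103 - \left(1 + 16 + 8 + 2\right) = 4103 - 27 = 4076$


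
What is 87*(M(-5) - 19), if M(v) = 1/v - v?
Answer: -6177/5 ≈ -1235.4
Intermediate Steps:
87*(M(-5) - 19) = 87*((1/(-5) - 1*(-5)) - 19) = 87*((-1/5 + 5) - 19) = 87*(24/5 - 19) = 87*(-71/5) = -6177/5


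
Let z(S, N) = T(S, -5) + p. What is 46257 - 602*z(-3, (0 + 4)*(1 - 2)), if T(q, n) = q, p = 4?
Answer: 45655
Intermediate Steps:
z(S, N) = 4 + S (z(S, N) = S + 4 = 4 + S)
46257 - 602*z(-3, (0 + 4)*(1 - 2)) = 46257 - 602*(4 - 3) = 46257 - 602*1 = 46257 - 602 = 45655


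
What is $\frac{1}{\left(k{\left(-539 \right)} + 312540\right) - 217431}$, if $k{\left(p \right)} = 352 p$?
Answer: $- \frac{1}{94619} \approx -1.0569 \cdot 10^{-5}$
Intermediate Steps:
$\frac{1}{\left(k{\left(-539 \right)} + 312540\right) - 217431} = \frac{1}{\left(352 \left(-539\right) + 312540\right) - 217431} = \frac{1}{\left(-189728 + 312540\right) - 217431} = \frac{1}{122812 - 217431} = \frac{1}{-94619} = - \frac{1}{94619}$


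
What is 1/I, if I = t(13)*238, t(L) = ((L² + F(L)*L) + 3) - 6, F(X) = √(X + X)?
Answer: 83/2756278 - 13*√26/5512556 ≈ 1.8088e-5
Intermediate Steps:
F(X) = √2*√X (F(X) = √(2*X) = √2*√X)
t(L) = -3 + L² + √2*L^(3/2) (t(L) = ((L² + (√2*√L)*L) + 3) - 6 = ((L² + √2*L^(3/2)) + 3) - 6 = (3 + L² + √2*L^(3/2)) - 6 = -3 + L² + √2*L^(3/2))
I = 39508 + 3094*√26 (I = (-3 + 13² + √2*13^(3/2))*238 = (-3 + 169 + √2*(13*√13))*238 = (-3 + 169 + 13*√26)*238 = (166 + 13*√26)*238 = 39508 + 3094*√26 ≈ 55284.)
1/I = 1/(39508 + 3094*√26)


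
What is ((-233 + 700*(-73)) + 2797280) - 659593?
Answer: 2086354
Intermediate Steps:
((-233 + 700*(-73)) + 2797280) - 659593 = ((-233 - 51100) + 2797280) - 659593 = (-51333 + 2797280) - 659593 = 2745947 - 659593 = 2086354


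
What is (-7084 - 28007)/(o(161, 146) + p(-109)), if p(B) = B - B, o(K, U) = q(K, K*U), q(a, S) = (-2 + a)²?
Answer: -3899/2809 ≈ -1.3880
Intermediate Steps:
o(K, U) = (-2 + K)²
p(B) = 0
(-7084 - 28007)/(o(161, 146) + p(-109)) = (-7084 - 28007)/((-2 + 161)² + 0) = -35091/(159² + 0) = -35091/(25281 + 0) = -35091/25281 = -35091*1/25281 = -3899/2809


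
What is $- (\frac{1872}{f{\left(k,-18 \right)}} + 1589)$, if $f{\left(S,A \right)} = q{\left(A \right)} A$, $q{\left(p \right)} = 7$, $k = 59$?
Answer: $- \frac{11019}{7} \approx -1574.1$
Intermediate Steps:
$f{\left(S,A \right)} = 7 A$
$- (\frac{1872}{f{\left(k,-18 \right)}} + 1589) = - (\frac{1872}{7 \left(-18\right)} + 1589) = - (\frac{1872}{-126} + 1589) = - (1872 \left(- \frac{1}{126}\right) + 1589) = - (- \frac{104}{7} + 1589) = \left(-1\right) \frac{11019}{7} = - \frac{11019}{7}$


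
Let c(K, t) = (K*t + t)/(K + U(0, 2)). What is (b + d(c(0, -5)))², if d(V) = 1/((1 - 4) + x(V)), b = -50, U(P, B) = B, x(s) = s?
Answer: 304704/121 ≈ 2518.2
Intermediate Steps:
c(K, t) = (t + K*t)/(2 + K) (c(K, t) = (K*t + t)/(K + 2) = (t + K*t)/(2 + K))
d(V) = 1/(-3 + V) (d(V) = 1/((1 - 4) + V) = 1/(-3 + V))
(b + d(c(0, -5)))² = (-50 + 1/(-3 - 5*(1 + 0)/(2 + 0)))² = (-50 + 1/(-3 - 5*1/2))² = (-50 + 1/(-3 - 5*½*1))² = (-50 + 1/(-3 - 5/2))² = (-50 + 1/(-11/2))² = (-50 - 2/11)² = (-552/11)² = 304704/121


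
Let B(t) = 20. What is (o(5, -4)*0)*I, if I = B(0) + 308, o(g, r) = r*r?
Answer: 0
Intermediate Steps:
o(g, r) = r**2
I = 328 (I = 20 + 308 = 328)
(o(5, -4)*0)*I = ((-4)**2*0)*328 = (16*0)*328 = 0*328 = 0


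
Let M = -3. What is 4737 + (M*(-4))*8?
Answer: 4833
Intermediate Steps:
4737 + (M*(-4))*8 = 4737 - 3*(-4)*8 = 4737 + 12*8 = 4737 + 96 = 4833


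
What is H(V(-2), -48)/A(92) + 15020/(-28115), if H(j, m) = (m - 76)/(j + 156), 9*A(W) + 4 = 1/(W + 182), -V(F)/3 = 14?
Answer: 74690784/38995505 ≈ 1.9154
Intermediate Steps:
V(F) = -42 (V(F) = -3*14 = -42)
A(W) = -4/9 + 1/(9*(182 + W)) (A(W) = -4/9 + 1/(9*(W + 182)) = -4/9 + 1/(9*(182 + W)))
H(j, m) = (-76 + m)/(156 + j)
H(V(-2), -48)/A(92) + 15020/(-28115) = ((-76 - 48)/(156 - 42))/(((-727 - 4*92)/(9*(182 + 92)))) + 15020/(-28115) = (-124/114)/(((⅑)*(-727 - 368)/274)) + 15020*(-1/28115) = ((1/114)*(-124))/(((⅑)*(1/274)*(-1095))) - 3004/5623 = -62/(57*(-365/822)) - 3004/5623 = -62/57*(-822/365) - 3004/5623 = 16988/6935 - 3004/5623 = 74690784/38995505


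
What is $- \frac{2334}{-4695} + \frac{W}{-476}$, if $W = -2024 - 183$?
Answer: $\frac{3824283}{744940} \approx 5.1337$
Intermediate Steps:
$W = -2207$
$- \frac{2334}{-4695} + \frac{W}{-476} = - \frac{2334}{-4695} - \frac{2207}{-476} = \left(-2334\right) \left(- \frac{1}{4695}\right) - - \frac{2207}{476} = \frac{778}{1565} + \frac{2207}{476} = \frac{3824283}{744940}$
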